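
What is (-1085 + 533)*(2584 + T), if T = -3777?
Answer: 658536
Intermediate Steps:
(-1085 + 533)*(2584 + T) = (-1085 + 533)*(2584 - 3777) = -552*(-1193) = 658536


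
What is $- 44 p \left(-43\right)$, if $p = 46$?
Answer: $87032$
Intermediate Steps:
$- 44 p \left(-43\right) = \left(-44\right) 46 \left(-43\right) = \left(-2024\right) \left(-43\right) = 87032$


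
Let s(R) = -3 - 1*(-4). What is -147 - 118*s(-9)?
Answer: -265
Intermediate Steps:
s(R) = 1 (s(R) = -3 + 4 = 1)
-147 - 118*s(-9) = -147 - 118*1 = -147 - 118 = -265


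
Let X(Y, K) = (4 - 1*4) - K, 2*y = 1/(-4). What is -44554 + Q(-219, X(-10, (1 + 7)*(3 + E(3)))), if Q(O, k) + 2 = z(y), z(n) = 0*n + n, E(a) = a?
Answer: -356449/8 ≈ -44556.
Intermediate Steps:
y = -1/8 (y = (1/2)/(-4) = (1/2)*(-1/4) = -1/8 ≈ -0.12500)
X(Y, K) = -K (X(Y, K) = (4 - 4) - K = 0 - K = -K)
z(n) = n (z(n) = 0 + n = n)
Q(O, k) = -17/8 (Q(O, k) = -2 - 1/8 = -17/8)
-44554 + Q(-219, X(-10, (1 + 7)*(3 + E(3)))) = -44554 - 17/8 = -356449/8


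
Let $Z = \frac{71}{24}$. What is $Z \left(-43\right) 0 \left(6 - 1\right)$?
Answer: $0$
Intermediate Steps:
$Z = \frac{71}{24}$ ($Z = 71 \cdot \frac{1}{24} = \frac{71}{24} \approx 2.9583$)
$Z \left(-43\right) 0 \left(6 - 1\right) = \frac{71}{24} \left(-43\right) 0 \left(6 - 1\right) = - \frac{3053 \cdot 0 \cdot 5}{24} = \left(- \frac{3053}{24}\right) 0 = 0$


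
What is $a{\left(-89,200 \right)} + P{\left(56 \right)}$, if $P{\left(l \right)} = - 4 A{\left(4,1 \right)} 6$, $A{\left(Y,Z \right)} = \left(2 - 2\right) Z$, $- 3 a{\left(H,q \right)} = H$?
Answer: $\frac{89}{3} \approx 29.667$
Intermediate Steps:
$a{\left(H,q \right)} = - \frac{H}{3}$
$A{\left(Y,Z \right)} = 0$ ($A{\left(Y,Z \right)} = 0 Z = 0$)
$P{\left(l \right)} = 0$ ($P{\left(l \right)} = \left(-4\right) 0 \cdot 6 = 0 \cdot 6 = 0$)
$a{\left(-89,200 \right)} + P{\left(56 \right)} = \left(- \frac{1}{3}\right) \left(-89\right) + 0 = \frac{89}{3} + 0 = \frac{89}{3}$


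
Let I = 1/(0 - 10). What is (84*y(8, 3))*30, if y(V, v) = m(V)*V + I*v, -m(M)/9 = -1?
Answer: 180684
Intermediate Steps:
I = -1/10 (I = 1/(-10) = -1/10 ≈ -0.10000)
m(M) = 9 (m(M) = -9*(-1) = 9)
y(V, v) = 9*V - v/10
(84*y(8, 3))*30 = (84*(9*8 - 1/10*3))*30 = (84*(72 - 3/10))*30 = (84*(717/10))*30 = (30114/5)*30 = 180684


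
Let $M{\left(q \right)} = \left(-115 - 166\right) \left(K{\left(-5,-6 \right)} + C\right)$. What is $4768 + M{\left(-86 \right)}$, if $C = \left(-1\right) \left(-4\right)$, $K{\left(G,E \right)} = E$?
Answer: $5330$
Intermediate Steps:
$C = 4$
$M{\left(q \right)} = 562$ ($M{\left(q \right)} = \left(-115 - 166\right) \left(-6 + 4\right) = \left(-281\right) \left(-2\right) = 562$)
$4768 + M{\left(-86 \right)} = 4768 + 562 = 5330$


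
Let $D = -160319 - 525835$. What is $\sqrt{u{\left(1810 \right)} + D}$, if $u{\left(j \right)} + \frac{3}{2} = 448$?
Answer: $\frac{i \sqrt{2742830}}{2} \approx 828.07 i$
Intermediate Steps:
$u{\left(j \right)} = \frac{893}{2}$ ($u{\left(j \right)} = - \frac{3}{2} + 448 = \frac{893}{2}$)
$D = -686154$ ($D = -160319 - 525835 = -686154$)
$\sqrt{u{\left(1810 \right)} + D} = \sqrt{\frac{893}{2} - 686154} = \sqrt{- \frac{1371415}{2}} = \frac{i \sqrt{2742830}}{2}$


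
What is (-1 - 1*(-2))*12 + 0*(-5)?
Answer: 12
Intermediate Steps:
(-1 - 1*(-2))*12 + 0*(-5) = (-1 + 2)*12 + 0 = 1*12 + 0 = 12 + 0 = 12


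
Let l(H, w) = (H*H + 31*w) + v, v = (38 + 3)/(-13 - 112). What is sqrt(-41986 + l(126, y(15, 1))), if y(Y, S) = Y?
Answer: I*sqrt(16028330)/25 ≈ 160.14*I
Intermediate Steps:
v = -41/125 (v = 41/(-125) = 41*(-1/125) = -41/125 ≈ -0.32800)
l(H, w) = -41/125 + H**2 + 31*w (l(H, w) = (H*H + 31*w) - 41/125 = (H**2 + 31*w) - 41/125 = -41/125 + H**2 + 31*w)
sqrt(-41986 + l(126, y(15, 1))) = sqrt(-41986 + (-41/125 + 126**2 + 31*15)) = sqrt(-41986 + (-41/125 + 15876 + 465)) = sqrt(-41986 + 2042584/125) = sqrt(-3205666/125) = I*sqrt(16028330)/25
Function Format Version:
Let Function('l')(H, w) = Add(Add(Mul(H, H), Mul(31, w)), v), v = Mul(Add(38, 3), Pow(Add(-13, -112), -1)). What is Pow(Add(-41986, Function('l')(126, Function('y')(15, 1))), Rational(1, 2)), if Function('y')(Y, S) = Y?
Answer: Mul(Rational(1, 25), I, Pow(16028330, Rational(1, 2))) ≈ Mul(160.14, I)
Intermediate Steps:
v = Rational(-41, 125) (v = Mul(41, Pow(-125, -1)) = Mul(41, Rational(-1, 125)) = Rational(-41, 125) ≈ -0.32800)
Function('l')(H, w) = Add(Rational(-41, 125), Pow(H, 2), Mul(31, w)) (Function('l')(H, w) = Add(Add(Mul(H, H), Mul(31, w)), Rational(-41, 125)) = Add(Add(Pow(H, 2), Mul(31, w)), Rational(-41, 125)) = Add(Rational(-41, 125), Pow(H, 2), Mul(31, w)))
Pow(Add(-41986, Function('l')(126, Function('y')(15, 1))), Rational(1, 2)) = Pow(Add(-41986, Add(Rational(-41, 125), Pow(126, 2), Mul(31, 15))), Rational(1, 2)) = Pow(Add(-41986, Add(Rational(-41, 125), 15876, 465)), Rational(1, 2)) = Pow(Add(-41986, Rational(2042584, 125)), Rational(1, 2)) = Pow(Rational(-3205666, 125), Rational(1, 2)) = Mul(Rational(1, 25), I, Pow(16028330, Rational(1, 2)))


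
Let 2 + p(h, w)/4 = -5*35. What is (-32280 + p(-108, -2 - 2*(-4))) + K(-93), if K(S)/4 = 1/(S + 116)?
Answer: -758720/23 ≈ -32988.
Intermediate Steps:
K(S) = 4/(116 + S) (K(S) = 4/(S + 116) = 4/(116 + S))
p(h, w) = -708 (p(h, w) = -8 + 4*(-5*35) = -8 + 4*(-175) = -8 - 700 = -708)
(-32280 + p(-108, -2 - 2*(-4))) + K(-93) = (-32280 - 708) + 4/(116 - 93) = -32988 + 4/23 = -758720/23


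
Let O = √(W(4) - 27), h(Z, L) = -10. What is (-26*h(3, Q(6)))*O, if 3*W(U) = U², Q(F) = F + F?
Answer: 260*I*√195/3 ≈ 1210.2*I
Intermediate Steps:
Q(F) = 2*F
W(U) = U²/3
O = I*√195/3 (O = √((⅓)*4² - 27) = √((⅓)*16 - 27) = √(16/3 - 27) = √(-65/3) = I*√195/3 ≈ 4.6547*I)
(-26*h(3, Q(6)))*O = (-26*(-10))*(I*√195/3) = 260*(I*√195/3) = 260*I*√195/3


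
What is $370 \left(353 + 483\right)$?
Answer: $309320$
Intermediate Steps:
$370 \left(353 + 483\right) = 370 \cdot 836 = 309320$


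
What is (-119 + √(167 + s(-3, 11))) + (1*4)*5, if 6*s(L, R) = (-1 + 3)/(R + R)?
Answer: -99 + √727518/66 ≈ -86.077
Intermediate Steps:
s(L, R) = 1/(6*R) (s(L, R) = ((-1 + 3)/(R + R))/6 = (2/((2*R)))/6 = (2*(1/(2*R)))/6 = 1/(6*R))
(-119 + √(167 + s(-3, 11))) + (1*4)*5 = (-119 + √(167 + (⅙)/11)) + (1*4)*5 = (-119 + √(167 + (⅙)*(1/11))) + 4*5 = (-119 + √(167 + 1/66)) + 20 = (-119 + √(11023/66)) + 20 = (-119 + √727518/66) + 20 = -99 + √727518/66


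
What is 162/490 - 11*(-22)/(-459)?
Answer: -22111/112455 ≈ -0.19662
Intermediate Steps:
162/490 - 11*(-22)/(-459) = 162*(1/490) + 242*(-1/459) = 81/245 - 242/459 = -22111/112455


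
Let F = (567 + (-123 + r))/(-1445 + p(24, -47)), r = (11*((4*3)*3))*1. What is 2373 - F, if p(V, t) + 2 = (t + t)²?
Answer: 5844419/2463 ≈ 2372.9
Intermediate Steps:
p(V, t) = -2 + 4*t² (p(V, t) = -2 + (t + t)² = -2 + (2*t)² = -2 + 4*t²)
r = 396 (r = (11*(12*3))*1 = (11*36)*1 = 396*1 = 396)
F = 280/2463 (F = (567 + (-123 + 396))/(-1445 + (-2 + 4*(-47)²)) = (567 + 273)/(-1445 + (-2 + 4*2209)) = 840/(-1445 + (-2 + 8836)) = 840/(-1445 + 8834) = 840/7389 = 840*(1/7389) = 280/2463 ≈ 0.11368)
2373 - F = 2373 - 1*280/2463 = 2373 - 280/2463 = 5844419/2463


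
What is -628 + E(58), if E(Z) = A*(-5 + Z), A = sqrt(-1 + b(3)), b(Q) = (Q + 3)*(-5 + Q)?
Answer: -628 + 53*I*sqrt(13) ≈ -628.0 + 191.09*I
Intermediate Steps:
b(Q) = (-5 + Q)*(3 + Q) (b(Q) = (3 + Q)*(-5 + Q) = (-5 + Q)*(3 + Q))
A = I*sqrt(13) (A = sqrt(-1 + (-15 + 3**2 - 2*3)) = sqrt(-1 + (-15 + 9 - 6)) = sqrt(-1 - 12) = sqrt(-13) = I*sqrt(13) ≈ 3.6056*I)
E(Z) = I*sqrt(13)*(-5 + Z) (E(Z) = (I*sqrt(13))*(-5 + Z) = I*sqrt(13)*(-5 + Z))
-628 + E(58) = -628 + I*sqrt(13)*(-5 + 58) = -628 + I*sqrt(13)*53 = -628 + 53*I*sqrt(13)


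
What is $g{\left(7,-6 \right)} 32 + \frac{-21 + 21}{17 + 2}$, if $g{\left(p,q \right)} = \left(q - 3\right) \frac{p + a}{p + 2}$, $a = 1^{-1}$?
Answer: $-256$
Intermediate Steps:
$a = 1$
$g{\left(p,q \right)} = \frac{\left(1 + p\right) \left(-3 + q\right)}{2 + p}$ ($g{\left(p,q \right)} = \left(q - 3\right) \frac{p + 1}{p + 2} = \left(-3 + q\right) \frac{1 + p}{2 + p} = \frac{\left(1 + p\right) \left(-3 + q\right)}{2 + p}$)
$g{\left(7,-6 \right)} 32 + \frac{-21 + 21}{17 + 2} = \frac{-3 - 6 - 21 + 7 \left(-6\right)}{2 + 7} \cdot 32 + \frac{-21 + 21}{17 + 2} = \frac{-3 - 6 - 21 - 42}{9} \cdot 32 + \frac{0}{19} = \frac{1}{9} \left(-72\right) 32 + 0 \cdot \frac{1}{19} = \left(-8\right) 32 + 0 = -256 + 0 = -256$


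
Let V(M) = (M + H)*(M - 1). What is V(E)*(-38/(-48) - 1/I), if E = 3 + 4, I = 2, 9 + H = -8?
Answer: -35/2 ≈ -17.500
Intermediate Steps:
H = -17 (H = -9 - 8 = -17)
E = 7
V(M) = (-1 + M)*(-17 + M) (V(M) = (M - 17)*(M - 1) = (-17 + M)*(-1 + M) = (-1 + M)*(-17 + M))
V(E)*(-38/(-48) - 1/I) = (17 + 7**2 - 18*7)*(-38/(-48) - 1/2) = (17 + 49 - 126)*(-38*(-1/48) - 1*1/2) = -60*(19/24 - 1/2) = -60*7/24 = -35/2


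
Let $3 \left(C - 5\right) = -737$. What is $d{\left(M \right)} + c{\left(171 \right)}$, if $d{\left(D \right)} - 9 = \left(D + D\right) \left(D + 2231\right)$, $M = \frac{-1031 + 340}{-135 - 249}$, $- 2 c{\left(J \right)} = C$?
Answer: $\frac{601995433}{73728} \approx 8165.1$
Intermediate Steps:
$C = - \frac{722}{3}$ ($C = 5 + \frac{1}{3} \left(-737\right) = 5 - \frac{737}{3} = - \frac{722}{3} \approx -240.67$)
$c{\left(J \right)} = \frac{361}{3}$ ($c{\left(J \right)} = \left(- \frac{1}{2}\right) \left(- \frac{722}{3}\right) = \frac{361}{3}$)
$M = \frac{691}{384}$ ($M = - \frac{691}{-384} = \left(-691\right) \left(- \frac{1}{384}\right) = \frac{691}{384} \approx 1.7995$)
$d{\left(D \right)} = 9 + 2 D \left(2231 + D\right)$ ($d{\left(D \right)} = 9 + \left(D + D\right) \left(D + 2231\right) = 9 + 2 D \left(2231 + D\right)$)
$d{\left(M \right)} + c{\left(171 \right)} = \left(9 + 2 \left(\frac{691}{384}\right)^{2} + 4462 \cdot \frac{691}{384}\right) + \frac{361}{3} = \left(9 + 2 \cdot \frac{477481}{147456} + \frac{1541621}{192}\right) + \frac{361}{3} = \left(9 + \frac{477481}{73728} + \frac{1541621}{192}\right) + \frac{361}{3} = \frac{593123497}{73728} + \frac{361}{3} = \frac{601995433}{73728}$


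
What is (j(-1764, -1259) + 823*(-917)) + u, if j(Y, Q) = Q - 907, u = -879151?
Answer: -1636008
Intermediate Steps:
j(Y, Q) = -907 + Q
(j(-1764, -1259) + 823*(-917)) + u = ((-907 - 1259) + 823*(-917)) - 879151 = (-2166 - 754691) - 879151 = -756857 - 879151 = -1636008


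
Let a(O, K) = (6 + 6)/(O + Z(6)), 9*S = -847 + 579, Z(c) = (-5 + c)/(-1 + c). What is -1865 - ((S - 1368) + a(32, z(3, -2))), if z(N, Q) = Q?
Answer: -677545/1449 ≈ -467.59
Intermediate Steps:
Z(c) = (-5 + c)/(-1 + c)
S = -268/9 (S = (-847 + 579)/9 = (⅑)*(-268) = -268/9 ≈ -29.778)
a(O, K) = 12/(⅕ + O) (a(O, K) = (6 + 6)/(O + (-5 + 6)/(-1 + 6)) = 12/(O + 1/5) = 12/(O + (⅕)*1) = 12/(O + ⅕) = 12/(⅕ + O))
-1865 - ((S - 1368) + a(32, z(3, -2))) = -1865 - ((-268/9 - 1368) + 60/(1 + 5*32)) = -1865 - (-12580/9 + 60/(1 + 160)) = -1865 - (-12580/9 + 60/161) = -1865 - 1*(-2024840/1449) = -1865 + 2024840/1449 = -677545/1449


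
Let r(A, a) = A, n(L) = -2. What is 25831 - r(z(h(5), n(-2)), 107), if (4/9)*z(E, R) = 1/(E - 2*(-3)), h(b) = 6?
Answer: 413293/16 ≈ 25831.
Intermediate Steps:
z(E, R) = 9/(4*(6 + E)) (z(E, R) = 9/(4*(E - 2*(-3))) = 9/(4*(E + 6)) = 9/(4*(6 + E)))
25831 - r(z(h(5), n(-2)), 107) = 25831 - 9/(4*(6 + 6)) = 25831 - 9/(4*12) = 25831 - 1*3/16 = 25831 - 3/16 = 413293/16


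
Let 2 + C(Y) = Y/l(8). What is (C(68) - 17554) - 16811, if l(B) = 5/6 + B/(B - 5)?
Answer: -240433/7 ≈ -34348.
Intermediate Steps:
l(B) = ⅚ + B/(-5 + B) (l(B) = 5*(⅙) + B/(-5 + B) = ⅚ + B/(-5 + B))
C(Y) = -2 + 2*Y/7 (C(Y) = -2 + Y/(((-25 + 11*8)/(6*(-5 + 8)))) = -2 + Y/(((⅙)*(-25 + 88)/3)) = -2 + Y/(((⅙)*(⅓)*63)) = -2 + Y/(7/2) = -2 + Y*(2/7) = -2 + 2*Y/7)
(C(68) - 17554) - 16811 = ((-2 + (2/7)*68) - 17554) - 16811 = ((-2 + 136/7) - 17554) - 16811 = (122/7 - 17554) - 16811 = -122756/7 - 16811 = -240433/7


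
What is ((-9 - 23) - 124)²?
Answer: 24336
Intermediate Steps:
((-9 - 23) - 124)² = (-32 - 124)² = (-156)² = 24336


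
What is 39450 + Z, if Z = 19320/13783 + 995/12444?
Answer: 966649514795/24502236 ≈ 39452.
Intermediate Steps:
Z = 36304595/24502236 (Z = 19320*(1/13783) + 995*(1/12444) = 2760/1969 + 995/12444 = 36304595/24502236 ≈ 1.4817)
39450 + Z = 39450 + 36304595/24502236 = 966649514795/24502236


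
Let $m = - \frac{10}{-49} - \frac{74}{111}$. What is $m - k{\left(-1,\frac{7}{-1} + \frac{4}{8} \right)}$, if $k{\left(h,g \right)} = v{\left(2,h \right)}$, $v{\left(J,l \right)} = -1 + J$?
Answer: $- \frac{215}{147} \approx -1.4626$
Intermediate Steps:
$k{\left(h,g \right)} = 1$ ($k{\left(h,g \right)} = -1 + 2 = 1$)
$m = - \frac{68}{147}$ ($m = \left(-10\right) \left(- \frac{1}{49}\right) - \frac{2}{3} = \frac{10}{49} - \frac{2}{3} = - \frac{68}{147} \approx -0.46258$)
$m - k{\left(-1,\frac{7}{-1} + \frac{4}{8} \right)} = - \frac{68}{147} - 1 = - \frac{215}{147}$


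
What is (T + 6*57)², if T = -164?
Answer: 31684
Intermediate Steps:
(T + 6*57)² = (-164 + 6*57)² = (-164 + 342)² = 178² = 31684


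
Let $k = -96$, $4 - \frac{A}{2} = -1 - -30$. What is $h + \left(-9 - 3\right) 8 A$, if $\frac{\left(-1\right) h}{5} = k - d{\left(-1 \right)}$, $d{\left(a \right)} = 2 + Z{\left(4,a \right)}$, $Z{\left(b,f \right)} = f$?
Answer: $5285$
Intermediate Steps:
$A = -50$ ($A = 8 - 2 \left(-1 - -30\right) = 8 - 2 \left(-1 + 30\right) = 8 - 58 = -50$)
$d{\left(a \right)} = 2 + a$
$h = 485$ ($h = - 5 \left(-96 - \left(2 - 1\right)\right) = - 5 \left(-96 - 1\right) = \left(-5\right) \left(-97\right) = 485$)
$h + \left(-9 - 3\right) 8 A = 485 + \left(-9 - 3\right) 8 \left(-50\right) = 485 + \left(-12\right) 8 \left(-50\right) = 485 - -4800 = 485 + 4800 = 5285$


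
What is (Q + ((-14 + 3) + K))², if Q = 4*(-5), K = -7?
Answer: 1444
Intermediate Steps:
Q = -20
(Q + ((-14 + 3) + K))² = (-20 + ((-14 + 3) - 7))² = (-20 + (-11 - 7))² = (-20 - 18)² = (-38)² = 1444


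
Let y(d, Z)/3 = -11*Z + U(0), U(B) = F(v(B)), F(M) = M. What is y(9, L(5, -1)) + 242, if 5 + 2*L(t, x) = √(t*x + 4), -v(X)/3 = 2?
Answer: 613/2 - 33*I/2 ≈ 306.5 - 16.5*I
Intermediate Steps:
v(X) = -6 (v(X) = -3*2 = -6)
U(B) = -6
L(t, x) = -5/2 + √(4 + t*x)/2 (L(t, x) = -5/2 + √(t*x + 4)/2 = -5/2 + √(4 + t*x)/2)
y(d, Z) = -18 - 33*Z (y(d, Z) = 3*(-11*Z - 6) = 3*(-6 - 11*Z) = -18 - 33*Z)
y(9, L(5, -1)) + 242 = (-18 - 33*(-5/2 + √(4 + 5*(-1))/2)) + 242 = (-18 - 33*(-5/2 + √(4 - 5)/2)) + 242 = (-18 - 33*(-5/2 + √(-1)/2)) + 242 = (-18 - 33*(-5/2 + I/2)) + 242 = (-18 + (165/2 - 33*I/2)) + 242 = (129/2 - 33*I/2) + 242 = 613/2 - 33*I/2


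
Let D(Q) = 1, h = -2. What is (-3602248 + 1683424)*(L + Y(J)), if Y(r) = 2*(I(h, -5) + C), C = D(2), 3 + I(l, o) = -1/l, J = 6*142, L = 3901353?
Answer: -7486004012400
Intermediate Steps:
J = 852
I(l, o) = -3 - 1/l
C = 1
Y(r) = -3 (Y(r) = 2*((-3 - 1/(-2)) + 1) = 2*((-3 - 1*(-½)) + 1) = 2*((-3 + ½) + 1) = 2*(-5/2 + 1) = 2*(-3/2) = -3)
(-3602248 + 1683424)*(L + Y(J)) = (-3602248 + 1683424)*(3901353 - 3) = -1918824*3901350 = -7486004012400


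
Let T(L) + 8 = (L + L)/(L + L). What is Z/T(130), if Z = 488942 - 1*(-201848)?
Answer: -690790/7 ≈ -98684.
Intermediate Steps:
Z = 690790 (Z = 488942 + 201848 = 690790)
T(L) = -7 (T(L) = -8 + (L + L)/(L + L) = -8 + (2*L)/((2*L)) = -8 + (2*L)*(1/(2*L)) = -8 + 1 = -7)
Z/T(130) = 690790/(-7) = 690790*(-1/7) = -690790/7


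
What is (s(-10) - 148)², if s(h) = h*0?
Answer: 21904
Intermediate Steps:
s(h) = 0
(s(-10) - 148)² = (0 - 148)² = (-148)² = 21904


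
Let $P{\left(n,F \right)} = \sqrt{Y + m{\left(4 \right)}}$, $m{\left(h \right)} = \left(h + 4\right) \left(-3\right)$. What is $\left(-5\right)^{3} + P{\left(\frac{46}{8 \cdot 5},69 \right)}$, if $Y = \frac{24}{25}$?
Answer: $-125 + \frac{24 i}{5} \approx -125.0 + 4.8 i$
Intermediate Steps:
$m{\left(h \right)} = -12 - 3 h$ ($m{\left(h \right)} = \left(4 + h\right) \left(-3\right) = -12 - 3 h$)
$Y = \frac{24}{25}$ ($Y = 24 \cdot \frac{1}{25} = \frac{24}{25} \approx 0.96$)
$P{\left(n,F \right)} = \frac{24 i}{5}$ ($P{\left(n,F \right)} = \sqrt{\frac{24}{25} - 24} = \sqrt{- \frac{576}{25}} = \frac{24 i}{5}$)
$\left(-5\right)^{3} + P{\left(\frac{46}{8 \cdot 5},69 \right)} = \left(-5\right)^{3} + \frac{24 i}{5} = -125 + \frac{24 i}{5}$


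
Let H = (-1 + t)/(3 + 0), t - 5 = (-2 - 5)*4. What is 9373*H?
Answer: -74984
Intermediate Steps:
t = -23 (t = 5 + (-2 - 5)*4 = 5 - 7*4 = 5 - 28 = -23)
H = -8 (H = (-1 - 23)/(3 + 0) = -24/3 = -24*⅓ = -8)
9373*H = 9373*(-8) = -74984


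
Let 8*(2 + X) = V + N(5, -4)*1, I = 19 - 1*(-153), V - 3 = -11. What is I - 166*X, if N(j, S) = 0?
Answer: 670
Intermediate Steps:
V = -8 (V = 3 - 11 = -8)
I = 172 (I = 19 + 153 = 172)
X = -3 (X = -2 + (-8 + 0*1)/8 = -2 + (-8 + 0)/8 = -2 + (⅛)*(-8) = -2 - 1 = -3)
I - 166*X = 172 - 166*(-3) = 172 + 498 = 670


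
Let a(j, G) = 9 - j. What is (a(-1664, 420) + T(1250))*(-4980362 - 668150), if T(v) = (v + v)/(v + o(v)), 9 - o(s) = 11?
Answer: -368989752464/39 ≈ -9.4613e+9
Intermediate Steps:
o(s) = -2 (o(s) = 9 - 1*11 = 9 - 11 = -2)
T(v) = 2*v/(-2 + v) (T(v) = (v + v)/(v - 2) = (2*v)/(-2 + v) = 2*v/(-2 + v))
(a(-1664, 420) + T(1250))*(-4980362 - 668150) = ((9 - 1*(-1664)) + 2*1250/(-2 + 1250))*(-4980362 - 668150) = ((9 + 1664) + 2*1250/1248)*(-5648512) = (1673 + 2*1250*(1/1248))*(-5648512) = (1673 + 625/312)*(-5648512) = (522601/312)*(-5648512) = -368989752464/39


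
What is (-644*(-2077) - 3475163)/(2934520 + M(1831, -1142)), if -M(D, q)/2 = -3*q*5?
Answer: -38865/52732 ≈ -0.73703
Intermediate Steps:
M(D, q) = 30*q (M(D, q) = -2*(-3*q)*5 = -(-30)*q = 30*q)
(-644*(-2077) - 3475163)/(2934520 + M(1831, -1142)) = (-644*(-2077) - 3475163)/(2934520 + 30*(-1142)) = (1337588 - 3475163)/(2934520 - 34260) = -2137575/2900260 = -2137575*1/2900260 = -38865/52732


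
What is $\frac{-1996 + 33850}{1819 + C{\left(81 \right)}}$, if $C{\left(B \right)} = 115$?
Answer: $\frac{15927}{967} \approx 16.471$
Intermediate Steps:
$\frac{-1996 + 33850}{1819 + C{\left(81 \right)}} = \frac{-1996 + 33850}{1819 + 115} = \frac{31854}{1934} = 31854 \cdot \frac{1}{1934} = \frac{15927}{967}$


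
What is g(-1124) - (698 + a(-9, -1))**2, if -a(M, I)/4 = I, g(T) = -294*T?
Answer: -162348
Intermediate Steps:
a(M, I) = -4*I
g(-1124) - (698 + a(-9, -1))**2 = -294*(-1124) - (698 - 4*(-1))**2 = 330456 - (698 + 4)**2 = 330456 - 1*702**2 = 330456 - 1*492804 = 330456 - 492804 = -162348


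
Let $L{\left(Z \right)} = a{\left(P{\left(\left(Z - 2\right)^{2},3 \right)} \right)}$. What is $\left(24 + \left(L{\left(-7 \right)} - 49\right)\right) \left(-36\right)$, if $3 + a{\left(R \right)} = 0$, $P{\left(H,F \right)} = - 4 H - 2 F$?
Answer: $1008$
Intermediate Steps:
$a{\left(R \right)} = -3$ ($a{\left(R \right)} = -3 + 0 = -3$)
$L{\left(Z \right)} = -3$
$\left(24 + \left(L{\left(-7 \right)} - 49\right)\right) \left(-36\right) = \left(24 - 52\right) \left(-36\right) = \left(-28\right) \left(-36\right) = 1008$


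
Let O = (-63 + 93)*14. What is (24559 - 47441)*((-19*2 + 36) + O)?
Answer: -9564676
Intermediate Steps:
O = 420 (O = 30*14 = 420)
(24559 - 47441)*((-19*2 + 36) + O) = (24559 - 47441)*((-19*2 + 36) + 420) = -22882*((-38 + 36) + 420) = -22882*(-2 + 420) = -22882*418 = -9564676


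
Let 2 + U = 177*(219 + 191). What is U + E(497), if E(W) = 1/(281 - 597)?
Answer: 22931487/316 ≈ 72568.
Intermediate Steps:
E(W) = -1/316 (E(W) = 1/(-316) = -1/316)
U = 72568 (U = -2 + 177*(219 + 191) = -2 + 177*410 = -2 + 72570 = 72568)
U + E(497) = 72568 - 1/316 = 22931487/316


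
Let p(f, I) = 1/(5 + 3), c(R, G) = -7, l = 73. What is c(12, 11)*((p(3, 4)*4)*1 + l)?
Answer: -1029/2 ≈ -514.50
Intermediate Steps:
p(f, I) = ⅛ (p(f, I) = 1/8 = ⅛)
c(12, 11)*((p(3, 4)*4)*1 + l) = -7*(((⅛)*4)*1 + 73) = -7*((½)*1 + 73) = -7*(½ + 73) = -7*147/2 = -1029/2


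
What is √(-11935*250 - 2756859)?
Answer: I*√5740609 ≈ 2396.0*I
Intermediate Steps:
√(-11935*250 - 2756859) = √(-2983750 - 2756859) = √(-5740609) = I*√5740609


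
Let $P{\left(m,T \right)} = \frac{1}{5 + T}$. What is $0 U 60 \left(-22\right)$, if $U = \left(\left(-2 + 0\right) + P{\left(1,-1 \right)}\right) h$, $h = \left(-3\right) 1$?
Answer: $0$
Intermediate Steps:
$h = -3$
$U = \frac{21}{4}$ ($U = \left(\left(-2 + 0\right) + \frac{1}{5 - 1}\right) \left(-3\right) = \left(-2 + \frac{1}{4}\right) \left(-3\right) = \left(- \frac{7}{4}\right) \left(-3\right) = \frac{21}{4} \approx 5.25$)
$0 U 60 \left(-22\right) = 0 \cdot \frac{21}{4} \cdot 60 \left(-22\right) = 0 \cdot 60 \left(-22\right) = 0 \left(-22\right) = 0$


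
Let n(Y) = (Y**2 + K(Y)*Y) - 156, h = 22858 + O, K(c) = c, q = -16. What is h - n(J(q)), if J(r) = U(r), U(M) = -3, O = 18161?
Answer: 41157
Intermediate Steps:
J(r) = -3
h = 41019 (h = 22858 + 18161 = 41019)
n(Y) = -156 + 2*Y**2 (n(Y) = (Y**2 + Y*Y) - 156 = (Y**2 + Y**2) - 156 = 2*Y**2 - 156 = -156 + 2*Y**2)
h - n(J(q)) = 41019 - (-156 + 2*(-3)**2) = 41019 - (-156 + 2*9) = 41019 - (-156 + 18) = 41019 - 1*(-138) = 41019 + 138 = 41157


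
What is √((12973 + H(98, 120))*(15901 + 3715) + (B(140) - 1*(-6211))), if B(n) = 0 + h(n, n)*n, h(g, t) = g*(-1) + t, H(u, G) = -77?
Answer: √252974147 ≈ 15905.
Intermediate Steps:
h(g, t) = t - g (h(g, t) = -g + t = t - g)
B(n) = 0 (B(n) = 0 + (n - n)*n = 0 + 0*n = 0 + 0 = 0)
√((12973 + H(98, 120))*(15901 + 3715) + (B(140) - 1*(-6211))) = √((12973 - 77)*(15901 + 3715) + (0 - 1*(-6211))) = √(12896*19616 + (0 + 6211)) = √(252967936 + 6211) = √252974147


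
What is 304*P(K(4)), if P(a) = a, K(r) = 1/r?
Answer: 76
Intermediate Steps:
K(r) = 1/r
304*P(K(4)) = 304/4 = 304*(1/4) = 76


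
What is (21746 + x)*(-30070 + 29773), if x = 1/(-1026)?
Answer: -245425345/38 ≈ -6.4586e+6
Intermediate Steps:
x = -1/1026 ≈ -0.00097466
(21746 + x)*(-30070 + 29773) = (21746 - 1/1026)*(-30070 + 29773) = (22311395/1026)*(-297) = -245425345/38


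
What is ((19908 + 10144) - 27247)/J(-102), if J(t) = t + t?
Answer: -55/4 ≈ -13.750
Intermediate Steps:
J(t) = 2*t
((19908 + 10144) - 27247)/J(-102) = ((19908 + 10144) - 27247)/((2*(-102))) = (30052 - 27247)/(-204) = 2805*(-1/204) = -55/4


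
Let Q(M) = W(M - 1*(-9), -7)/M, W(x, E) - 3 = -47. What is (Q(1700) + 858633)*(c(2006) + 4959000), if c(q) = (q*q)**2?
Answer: 5909086405402477660144/425 ≈ 1.3904e+19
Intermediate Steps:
W(x, E) = -44 (W(x, E) = 3 - 47 = -44)
c(q) = q**4 (c(q) = (q**2)**2 = q**4)
Q(M) = -44/M
(Q(1700) + 858633)*(c(2006) + 4959000) = (-44/1700 + 858633)*(2006**4 + 4959000) = (-44*1/1700 + 858633)*(16192865729296 + 4959000) = (-11/425 + 858633)*16192870688296 = (364919014/425)*16192870688296 = 5909086405402477660144/425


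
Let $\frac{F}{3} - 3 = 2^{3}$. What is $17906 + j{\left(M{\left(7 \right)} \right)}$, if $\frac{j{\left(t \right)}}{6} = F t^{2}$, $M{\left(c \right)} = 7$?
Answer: $27608$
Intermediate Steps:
$F = 33$ ($F = 9 + 3 \cdot 2^{3} = 9 + 3 \cdot 8 = 9 + 24 = 33$)
$j{\left(t \right)} = 198 t^{2}$ ($j{\left(t \right)} = 6 \cdot 33 t^{2} = 198 t^{2}$)
$17906 + j{\left(M{\left(7 \right)} \right)} = 17906 + 198 \cdot 7^{2} = 17906 + 198 \cdot 49 = 17906 + 9702 = 27608$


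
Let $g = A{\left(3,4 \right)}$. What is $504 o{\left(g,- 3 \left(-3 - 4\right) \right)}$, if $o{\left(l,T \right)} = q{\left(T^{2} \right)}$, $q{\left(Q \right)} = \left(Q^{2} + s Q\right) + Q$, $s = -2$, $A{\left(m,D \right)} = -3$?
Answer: $97796160$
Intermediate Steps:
$g = -3$
$q{\left(Q \right)} = Q^{2} - Q$ ($q{\left(Q \right)} = \left(Q^{2} - 2 Q\right) + Q = Q^{2} - Q$)
$o{\left(l,T \right)} = T^{2} \left(-1 + T^{2}\right)$
$504 o{\left(g,- 3 \left(-3 - 4\right) \right)} = 504 \left(\left(- 3 \left(-3 - 4\right)\right)^{4} - \left(- 3 \left(-3 - 4\right)\right)^{2}\right) = 504 \left(\left(\left(-3\right) \left(-7\right)\right)^{4} - \left(\left(-3\right) \left(-7\right)\right)^{2}\right) = 504 \left(21^{4} - 21^{2}\right) = 504 \left(194481 - 441\right) = 504 \cdot 194040 = 97796160$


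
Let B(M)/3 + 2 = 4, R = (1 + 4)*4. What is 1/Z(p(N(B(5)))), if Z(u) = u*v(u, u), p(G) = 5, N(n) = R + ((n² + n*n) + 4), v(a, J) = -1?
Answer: -⅕ ≈ -0.20000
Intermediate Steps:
R = 20 (R = 5*4 = 20)
B(M) = 6 (B(M) = -6 + 3*4 = -6 + 12 = 6)
N(n) = 24 + 2*n² (N(n) = 20 + ((n² + n*n) + 4) = 20 + ((n² + n²) + 4) = 20 + (2*n² + 4) = 20 + (4 + 2*n²) = 24 + 2*n²)
Z(u) = -u (Z(u) = u*(-1) = -u)
1/Z(p(N(B(5)))) = 1/(-1*5) = 1/(-5) = -⅕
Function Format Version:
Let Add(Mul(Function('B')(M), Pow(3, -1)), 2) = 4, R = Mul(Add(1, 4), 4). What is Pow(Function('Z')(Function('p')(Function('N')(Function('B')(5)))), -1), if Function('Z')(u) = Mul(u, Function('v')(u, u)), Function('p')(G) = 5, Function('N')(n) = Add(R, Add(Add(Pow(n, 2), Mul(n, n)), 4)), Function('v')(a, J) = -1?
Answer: Rational(-1, 5) ≈ -0.20000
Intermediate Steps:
R = 20 (R = Mul(5, 4) = 20)
Function('B')(M) = 6 (Function('B')(M) = Add(-6, Mul(3, 4)) = Add(-6, 12) = 6)
Function('N')(n) = Add(24, Mul(2, Pow(n, 2))) (Function('N')(n) = Add(20, Add(Add(Pow(n, 2), Mul(n, n)), 4)) = Add(20, Add(Add(Pow(n, 2), Pow(n, 2)), 4)) = Add(20, Add(Mul(2, Pow(n, 2)), 4)) = Add(20, Add(4, Mul(2, Pow(n, 2)))) = Add(24, Mul(2, Pow(n, 2))))
Function('Z')(u) = Mul(-1, u) (Function('Z')(u) = Mul(u, -1) = Mul(-1, u))
Pow(Function('Z')(Function('p')(Function('N')(Function('B')(5)))), -1) = Pow(Mul(-1, 5), -1) = Pow(-5, -1) = Rational(-1, 5)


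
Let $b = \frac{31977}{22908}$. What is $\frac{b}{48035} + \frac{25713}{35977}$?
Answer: $\frac{9431789999223}{13196193069020} \approx 0.71474$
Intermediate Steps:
$b = \frac{10659}{7636}$ ($b = 31977 \cdot \frac{1}{22908} = \frac{10659}{7636} \approx 1.3959$)
$\frac{b}{48035} + \frac{25713}{35977} = \frac{10659}{7636 \cdot 48035} + \frac{25713}{35977} = \frac{10659}{7636} \cdot \frac{1}{48035} + 25713 \cdot \frac{1}{35977} = \frac{10659}{366795260} + \frac{25713}{35977} = \frac{9431789999223}{13196193069020}$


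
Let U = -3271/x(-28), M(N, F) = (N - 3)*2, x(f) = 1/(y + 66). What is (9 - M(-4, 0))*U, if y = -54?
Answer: -902796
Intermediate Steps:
x(f) = 1/12 (x(f) = 1/(-54 + 66) = 1/12)
M(N, F) = -6 + 2*N (M(N, F) = (-3 + N)*2 = -6 + 2*N)
U = -39252 (U = -3271/1/12 = -3271*12 = -39252)
(9 - M(-4, 0))*U = (9 - (-6 + 2*(-4)))*(-39252) = (9 - (-6 - 8))*(-39252) = (9 - 1*(-14))*(-39252) = (9 + 14)*(-39252) = 23*(-39252) = -902796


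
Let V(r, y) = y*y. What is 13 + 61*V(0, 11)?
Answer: 7394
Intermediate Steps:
V(r, y) = y²
13 + 61*V(0, 11) = 13 + 61*11² = 13 + 61*121 = 13 + 7381 = 7394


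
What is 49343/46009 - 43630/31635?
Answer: -89281373/291098943 ≈ -0.30670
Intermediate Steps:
49343/46009 - 43630/31635 = 49343*(1/46009) - 43630*1/31635 = 49343/46009 - 8726/6327 = -89281373/291098943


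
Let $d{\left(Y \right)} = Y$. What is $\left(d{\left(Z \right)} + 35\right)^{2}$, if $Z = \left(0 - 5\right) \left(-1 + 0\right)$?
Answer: $1600$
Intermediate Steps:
$Z = 5$ ($Z = \left(-5\right) \left(-1\right) = 5$)
$\left(d{\left(Z \right)} + 35\right)^{2} = \left(5 + 35\right)^{2} = 40^{2} = 1600$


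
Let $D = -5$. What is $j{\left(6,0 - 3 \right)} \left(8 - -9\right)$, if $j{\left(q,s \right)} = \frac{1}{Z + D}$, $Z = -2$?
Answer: $- \frac{17}{7} \approx -2.4286$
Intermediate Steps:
$j{\left(q,s \right)} = - \frac{1}{7}$ ($j{\left(q,s \right)} = \frac{1}{-2 - 5} = \frac{1}{-7} = - \frac{1}{7}$)
$j{\left(6,0 - 3 \right)} \left(8 - -9\right) = - \frac{8 - -9}{7} = - \frac{8 + 9}{7} = \left(- \frac{1}{7}\right) 17 = - \frac{17}{7}$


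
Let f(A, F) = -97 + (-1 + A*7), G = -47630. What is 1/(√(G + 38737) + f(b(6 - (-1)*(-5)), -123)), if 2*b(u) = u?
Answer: -378/71293 - 4*I*√8893/71293 ≈ -0.0053021 - 0.005291*I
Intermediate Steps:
b(u) = u/2
f(A, F) = -98 + 7*A (f(A, F) = -97 + (-1 + 7*A) = -98 + 7*A)
1/(√(G + 38737) + f(b(6 - (-1)*(-5)), -123)) = 1/(√(-47630 + 38737) + (-98 + 7*((6 - (-1)*(-5))/2))) = 1/(√(-8893) + (-98 + 7*((6 - 1*5)/2))) = 1/(I*√8893 + (-98 + 7*((6 - 5)/2))) = 1/(I*√8893 + (-98 + 7*((½)*1))) = 1/(I*√8893 + (-98 + 7*(½))) = 1/(I*√8893 + (-98 + 7/2)) = 1/(I*√8893 - 189/2) = 1/(-189/2 + I*√8893)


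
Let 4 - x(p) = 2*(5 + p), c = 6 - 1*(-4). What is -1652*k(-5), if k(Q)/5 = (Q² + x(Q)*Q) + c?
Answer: -123900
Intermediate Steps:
c = 10 (c = 6 + 4 = 10)
x(p) = -6 - 2*p (x(p) = 4 - 2*(5 + p) = 4 - (10 + 2*p) = 4 + (-10 - 2*p) = -6 - 2*p)
k(Q) = 50 + 5*Q² + 5*Q*(-6 - 2*Q) (k(Q) = 5*((Q² + (-6 - 2*Q)*Q) + 10) = 5*((Q² + Q*(-6 - 2*Q)) + 10) = 5*(10 + Q² + Q*(-6 - 2*Q)) = 50 + 5*Q² + 5*Q*(-6 - 2*Q))
-1652*k(-5) = -1652*(50 - 30*(-5) - 5*(-5)²) = -1652*(50 + 150 - 5*25) = -1652*(50 + 150 - 125) = -1652*75 = -123900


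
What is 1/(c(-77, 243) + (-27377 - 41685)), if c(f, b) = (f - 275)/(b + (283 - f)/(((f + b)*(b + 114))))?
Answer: -2400171/165764086306 ≈ -1.4479e-5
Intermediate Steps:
c(f, b) = (-275 + f)/(b + (283 - f)/((114 + b)*(b + f))) (c(f, b) = (-275 + f)/(b + (283 - f)/(((b + f)*(114 + b)))) = (-275 + f)/(b + (283 - f)/(((114 + b)*(b + f)))) = (-275 + f)/(b + (283 - f)*(1/((114 + b)*(b + f)))) = (-275 + f)/(b + (283 - f)/((114 + b)*(b + f))))
1/(c(-77, 243) + (-27377 - 41685)) = 1/((-31350*243 - 31350*(-77) - 275*243² + 114*(-77)² + 243*(-77)² - 77*243² - 161*243*(-77))/(283 + 243³ - 1*(-77) + 114*243² - 77*243² + 114*243*(-77)) + (-27377 - 41685)) = 1/((-7618050 + 2413950 - 275*59049 + 114*5929 + 243*5929 - 77*59049 + 3012471)/(283 + 14348907 + 77 + 114*59049 - 77*59049 - 2133054) - 69062) = 1/((-7618050 + 2413950 - 16238475 + 675906 + 1440747 - 4546773 + 3012471)/(283 + 14348907 + 77 + 6731586 - 4546773 - 2133054) - 69062) = 1/(-20860224/14401026 - 69062) = 1/((1/14401026)*(-20860224) - 69062) = 1/(-3476704/2400171 - 69062) = 1/(-165764086306/2400171) = -2400171/165764086306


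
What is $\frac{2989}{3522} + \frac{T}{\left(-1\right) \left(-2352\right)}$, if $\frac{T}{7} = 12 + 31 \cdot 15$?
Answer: $\frac{447383}{197232} \approx 2.2683$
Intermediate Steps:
$T = 3339$ ($T = 7 \left(12 + 31 \cdot 15\right) = 7 \left(12 + 465\right) = 7 \cdot 477 = 3339$)
$\frac{2989}{3522} + \frac{T}{\left(-1\right) \left(-2352\right)} = \frac{2989}{3522} + \frac{3339}{\left(-1\right) \left(-2352\right)} = 2989 \cdot \frac{1}{3522} + \frac{3339}{2352} = \frac{2989}{3522} + 3339 \cdot \frac{1}{2352} = \frac{2989}{3522} + \frac{159}{112} = \frac{447383}{197232}$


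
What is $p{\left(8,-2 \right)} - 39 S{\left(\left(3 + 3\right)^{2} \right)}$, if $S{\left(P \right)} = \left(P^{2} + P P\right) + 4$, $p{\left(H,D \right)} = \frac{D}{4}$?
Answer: $- \frac{202489}{2} \approx -1.0124 \cdot 10^{5}$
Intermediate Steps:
$p{\left(H,D \right)} = \frac{D}{4}$ ($p{\left(H,D \right)} = D \frac{1}{4} = \frac{D}{4}$)
$S{\left(P \right)} = 4 + 2 P^{2}$ ($S{\left(P \right)} = \left(P^{2} + P^{2}\right) + 4 = 2 P^{2} + 4 = 4 + 2 P^{2}$)
$p{\left(8,-2 \right)} - 39 S{\left(\left(3 + 3\right)^{2} \right)} = \frac{1}{4} \left(-2\right) - 39 \left(4 + 2 \left(\left(3 + 3\right)^{2}\right)^{2}\right) = - \frac{1}{2} - 39 \left(4 + 2 \left(6^{2}\right)^{2}\right) = - \frac{1}{2} - 39 \left(4 + 2 \cdot 36^{2}\right) = - \frac{1}{2} - 39 \left(4 + 2 \cdot 1296\right) = - \frac{1}{2} - 39 \left(4 + 2592\right) = - \frac{1}{2} - 101244 = - \frac{202489}{2}$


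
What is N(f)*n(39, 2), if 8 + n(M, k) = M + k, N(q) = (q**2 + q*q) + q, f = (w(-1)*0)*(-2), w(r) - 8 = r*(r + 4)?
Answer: 0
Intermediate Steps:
w(r) = 8 + r*(4 + r) (w(r) = 8 + r*(r + 4) = 8 + r*(4 + r))
f = 0 (f = ((8 + (-1)**2 + 4*(-1))*0)*(-2) = ((8 + 1 - 4)*0)*(-2) = (5*0)*(-2) = 0*(-2) = 0)
N(q) = q + 2*q**2 (N(q) = (q**2 + q**2) + q = 2*q**2 + q = q + 2*q**2)
n(M, k) = -8 + M + k (n(M, k) = -8 + (M + k) = -8 + M + k)
N(f)*n(39, 2) = (0*(1 + 2*0))*(-8 + 39 + 2) = (0*(1 + 0))*33 = (0*1)*33 = 0*33 = 0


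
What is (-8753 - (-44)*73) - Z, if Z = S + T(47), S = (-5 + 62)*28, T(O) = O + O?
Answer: -7231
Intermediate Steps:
T(O) = 2*O
S = 1596 (S = 57*28 = 1596)
Z = 1690 (Z = 1596 + 2*47 = 1596 + 94 = 1690)
(-8753 - (-44)*73) - Z = (-8753 - (-44)*73) - 1*1690 = (-8753 - 1*(-3212)) - 1690 = (-8753 + 3212) - 1690 = -5541 - 1690 = -7231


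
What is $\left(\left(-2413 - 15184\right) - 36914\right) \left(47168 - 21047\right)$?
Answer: $-1423881831$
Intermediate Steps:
$\left(\left(-2413 - 15184\right) - 36914\right) \left(47168 - 21047\right) = \left(\left(-2413 - 15184\right) - 36914\right) 26121 = \left(-17597 - 36914\right) 26121 = \left(-54511\right) 26121 = -1423881831$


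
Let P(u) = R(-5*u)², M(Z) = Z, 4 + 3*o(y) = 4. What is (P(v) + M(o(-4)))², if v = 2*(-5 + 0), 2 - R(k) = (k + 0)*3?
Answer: 479785216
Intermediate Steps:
o(y) = 0 (o(y) = -4/3 + (⅓)*4 = -4/3 + 4/3 = 0)
R(k) = 2 - 3*k (R(k) = 2 - (k + 0)*3 = 2 - k*3 = 2 - 3*k)
v = -10 (v = 2*(-5) = -10)
P(u) = (2 + 15*u)² (P(u) = (2 - (-15)*u)² = (2 + 15*u)²)
(P(v) + M(o(-4)))² = ((2 + 15*(-10))² + 0)² = ((2 - 150)² + 0)² = ((-148)² + 0)² = (21904 + 0)² = 21904² = 479785216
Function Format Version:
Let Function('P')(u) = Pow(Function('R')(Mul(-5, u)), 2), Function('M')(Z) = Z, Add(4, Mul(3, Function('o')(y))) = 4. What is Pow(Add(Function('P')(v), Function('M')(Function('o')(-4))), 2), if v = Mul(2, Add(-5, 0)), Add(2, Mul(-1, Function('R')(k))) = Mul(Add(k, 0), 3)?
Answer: 479785216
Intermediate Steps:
Function('o')(y) = 0 (Function('o')(y) = Add(Rational(-4, 3), Mul(Rational(1, 3), 4)) = Add(Rational(-4, 3), Rational(4, 3)) = 0)
Function('R')(k) = Add(2, Mul(-3, k)) (Function('R')(k) = Add(2, Mul(-1, Mul(Add(k, 0), 3))) = Add(2, Mul(-1, Mul(k, 3))) = Add(2, Mul(-1, Mul(3, k))) = Add(2, Mul(-3, k)))
v = -10 (v = Mul(2, -5) = -10)
Function('P')(u) = Pow(Add(2, Mul(15, u)), 2) (Function('P')(u) = Pow(Add(2, Mul(-3, Mul(-5, u))), 2) = Pow(Add(2, Mul(15, u)), 2))
Pow(Add(Function('P')(v), Function('M')(Function('o')(-4))), 2) = Pow(Add(Pow(Add(2, Mul(15, -10)), 2), 0), 2) = Pow(Add(Pow(Add(2, -150), 2), 0), 2) = Pow(Add(Pow(-148, 2), 0), 2) = Pow(Add(21904, 0), 2) = Pow(21904, 2) = 479785216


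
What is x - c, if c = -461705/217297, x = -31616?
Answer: -6869600247/217297 ≈ -31614.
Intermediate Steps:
c = -461705/217297 (c = -461705*1/217297 = -461705/217297 ≈ -2.1248)
x - c = -31616 - 1*(-461705/217297) = -31616 + 461705/217297 = -6869600247/217297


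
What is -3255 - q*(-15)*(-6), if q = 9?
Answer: -4065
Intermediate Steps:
-3255 - q*(-15)*(-6) = -3255 - 9*(-15)*(-6) = -3255 - (-135)*(-6) = -3255 - 1*810 = -3255 - 810 = -4065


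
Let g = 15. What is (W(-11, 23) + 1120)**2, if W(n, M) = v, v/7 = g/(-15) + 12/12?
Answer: 1254400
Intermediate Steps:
v = 0 (v = 7*(15/(-15) + 12/12) = 7*(15*(-1/15) + 12*(1/12)) = 7*(-1 + 1) = 7*0 = 0)
W(n, M) = 0
(W(-11, 23) + 1120)**2 = (0 + 1120)**2 = 1120**2 = 1254400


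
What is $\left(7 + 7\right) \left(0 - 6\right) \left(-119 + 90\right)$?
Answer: $2436$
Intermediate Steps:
$\left(7 + 7\right) \left(0 - 6\right) \left(-119 + 90\right) = 14 \left(0 - 6\right) \left(-29\right) = 14 \left(-6\right) \left(-29\right) = \left(-84\right) \left(-29\right) = 2436$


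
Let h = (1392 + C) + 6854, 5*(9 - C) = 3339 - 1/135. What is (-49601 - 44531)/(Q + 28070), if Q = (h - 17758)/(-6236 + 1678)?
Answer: -289611217800/86368430789 ≈ -3.3532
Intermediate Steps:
C = -444689/675 (C = 9 - (3339 - 1/135)/5 = 9 - ⅕*450764/135 = 9 - 450764/675 = -444689/675 ≈ -658.80)
h = 5121361/675 (h = (1392 - 444689/675) + 6854 = 494911/675 + 6854 = 5121361/675 ≈ 7587.2)
Q = 6865289/3076650 (Q = (5121361/675 - 17758)/(-6236 + 1678) = -6865289/675/(-4558) = -6865289/675*(-1/4558) = 6865289/3076650 ≈ 2.2314)
(-49601 - 44531)/(Q + 28070) = (-49601 - 44531)/(6865289/3076650 + 28070) = -94132/86368430789/3076650 = -94132*3076650/86368430789 = -289611217800/86368430789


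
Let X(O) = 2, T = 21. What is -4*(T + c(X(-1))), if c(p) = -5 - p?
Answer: -56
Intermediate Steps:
-4*(T + c(X(-1))) = -4*(21 + (-5 - 1*2)) = -4*(21 + (-5 - 2)) = -4*(21 - 7) = -4*14 = -56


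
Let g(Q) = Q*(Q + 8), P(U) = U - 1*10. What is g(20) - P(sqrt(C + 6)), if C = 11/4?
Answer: 570 - sqrt(35)/2 ≈ 567.04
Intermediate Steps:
C = 11/4 (C = 11*(1/4) = 11/4 ≈ 2.7500)
P(U) = -10 + U (P(U) = U - 10 = -10 + U)
g(Q) = Q*(8 + Q)
g(20) - P(sqrt(C + 6)) = 20*(8 + 20) - (-10 + sqrt(11/4 + 6)) = 20*28 - (-10 + sqrt(35/4)) = 560 - (-10 + sqrt(35)/2) = 560 + (10 - sqrt(35)/2) = 570 - sqrt(35)/2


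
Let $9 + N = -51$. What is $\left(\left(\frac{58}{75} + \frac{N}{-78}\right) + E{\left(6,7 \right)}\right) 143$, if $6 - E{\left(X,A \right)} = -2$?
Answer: $\frac{102344}{75} \approx 1364.6$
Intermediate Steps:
$N = -60$ ($N = -9 - 51 = -60$)
$E{\left(X,A \right)} = 8$ ($E{\left(X,A \right)} = 6 - -2 = 6 + 2 = 8$)
$\left(\left(\frac{58}{75} + \frac{N}{-78}\right) + E{\left(6,7 \right)}\right) 143 = \left(\left(\frac{58}{75} - \frac{60}{-78}\right) + 8\right) 143 = \left(\left(58 \cdot \frac{1}{75} - - \frac{10}{13}\right) + 8\right) 143 = \left(\left(\frac{58}{75} + \frac{10}{13}\right) + 8\right) 143 = \left(\frac{1504}{975} + 8\right) 143 = \frac{9304}{975} \cdot 143 = \frac{102344}{75}$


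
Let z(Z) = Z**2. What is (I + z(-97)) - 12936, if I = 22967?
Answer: 19440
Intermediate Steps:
(I + z(-97)) - 12936 = (22967 + (-97)**2) - 12936 = (22967 + 9409) - 12936 = 32376 - 12936 = 19440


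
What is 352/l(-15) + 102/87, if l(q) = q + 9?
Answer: -5002/87 ≈ -57.494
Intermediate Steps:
l(q) = 9 + q
352/l(-15) + 102/87 = 352/(9 - 15) + 102/87 = 352/(-6) + 102*(1/87) = 352*(-⅙) + 34/29 = -176/3 + 34/29 = -5002/87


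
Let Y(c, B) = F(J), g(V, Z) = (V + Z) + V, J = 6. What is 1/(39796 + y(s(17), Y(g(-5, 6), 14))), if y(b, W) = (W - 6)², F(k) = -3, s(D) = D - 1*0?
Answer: 1/39877 ≈ 2.5077e-5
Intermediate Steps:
s(D) = D (s(D) = D + 0 = D)
g(V, Z) = Z + 2*V
Y(c, B) = -3
y(b, W) = (-6 + W)²
1/(39796 + y(s(17), Y(g(-5, 6), 14))) = 1/(39796 + (-6 - 3)²) = 1/(39796 + (-9)²) = 1/(39796 + 81) = 1/39877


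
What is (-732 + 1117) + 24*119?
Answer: 3241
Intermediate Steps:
(-732 + 1117) + 24*119 = 385 + 2856 = 3241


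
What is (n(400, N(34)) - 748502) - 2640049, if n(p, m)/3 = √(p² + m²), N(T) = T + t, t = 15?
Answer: -3388551 + 3*√162401 ≈ -3.3873e+6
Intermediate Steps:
N(T) = 15 + T (N(T) = T + 15 = 15 + T)
n(p, m) = 3*√(m² + p²) (n(p, m) = 3*√(p² + m²) = 3*√(m² + p²))
(n(400, N(34)) - 748502) - 2640049 = (3*√((15 + 34)² + 400²) - 748502) - 2640049 = (3*√(49² + 160000) - 748502) - 2640049 = (3*√(2401 + 160000) - 748502) - 2640049 = (3*√162401 - 748502) - 2640049 = (-748502 + 3*√162401) - 2640049 = -3388551 + 3*√162401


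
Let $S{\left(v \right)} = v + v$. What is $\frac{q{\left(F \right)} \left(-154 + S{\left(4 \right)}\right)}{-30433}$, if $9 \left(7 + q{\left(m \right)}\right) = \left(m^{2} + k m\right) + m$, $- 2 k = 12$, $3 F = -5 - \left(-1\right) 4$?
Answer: $- \frac{80446}{2465073} \approx -0.032634$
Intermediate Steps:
$F = - \frac{1}{3}$ ($F = \frac{-5 - \left(-1\right) 4}{3} = \frac{-5 - -4}{3} = \frac{-5 + 4}{3} = \frac{1}{3} \left(-1\right) = - \frac{1}{3} \approx -0.33333$)
$k = -6$ ($k = \left(- \frac{1}{2}\right) 12 = -6$)
$S{\left(v \right)} = 2 v$
$q{\left(m \right)} = -7 - \frac{5 m}{9} + \frac{m^{2}}{9}$ ($q{\left(m \right)} = -7 + \frac{\left(m^{2} - 6 m\right) + m}{9} = -7 + \frac{m^{2} - 5 m}{9} = -7 + \left(- \frac{5 m}{9} + \frac{m^{2}}{9}\right) = -7 - \frac{5 m}{9} + \frac{m^{2}}{9}$)
$\frac{q{\left(F \right)} \left(-154 + S{\left(4 \right)}\right)}{-30433} = \frac{\left(-7 - - \frac{5}{27} + \frac{\left(- \frac{1}{3}\right)^{2}}{9}\right) \left(-154 + 2 \cdot 4\right)}{-30433} = \left(-7 + \frac{5}{27} + \frac{1}{9} \cdot \frac{1}{9}\right) \left(-154 + 8\right) \left(- \frac{1}{30433}\right) = \left(-7 + \frac{5}{27} + \frac{1}{81}\right) \left(-146\right) \left(- \frac{1}{30433}\right) = \left(- \frac{551}{81}\right) \left(-146\right) \left(- \frac{1}{30433}\right) = \frac{80446}{81} \left(- \frac{1}{30433}\right) = - \frac{80446}{2465073}$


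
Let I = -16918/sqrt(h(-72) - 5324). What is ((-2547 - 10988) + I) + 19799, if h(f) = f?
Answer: 6264 + 8459*I*sqrt(1349)/1349 ≈ 6264.0 + 230.31*I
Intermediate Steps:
I = 8459*I*sqrt(1349)/1349 (I = -16918/sqrt(-72 - 5324) = -16918*(-I*sqrt(1349)/2698) = -(-8459)*I*sqrt(1349)/1349 = 8459*I*sqrt(1349)/1349 ≈ 230.31*I)
((-2547 - 10988) + I) + 19799 = ((-2547 - 10988) + 8459*I*sqrt(1349)/1349) + 19799 = (-13535 + 8459*I*sqrt(1349)/1349) + 19799 = 6264 + 8459*I*sqrt(1349)/1349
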